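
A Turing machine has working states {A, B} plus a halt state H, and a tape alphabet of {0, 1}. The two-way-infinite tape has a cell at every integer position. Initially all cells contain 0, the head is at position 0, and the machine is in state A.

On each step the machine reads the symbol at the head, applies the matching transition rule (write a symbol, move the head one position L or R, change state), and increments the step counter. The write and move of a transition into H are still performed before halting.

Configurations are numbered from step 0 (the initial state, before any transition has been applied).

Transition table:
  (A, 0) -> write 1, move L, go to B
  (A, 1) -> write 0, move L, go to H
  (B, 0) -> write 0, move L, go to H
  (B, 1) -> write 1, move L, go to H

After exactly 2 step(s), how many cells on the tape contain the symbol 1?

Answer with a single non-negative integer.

Answer: 1

Derivation:
Step 1: in state A at pos 0, read 0 -> (A,0)->write 1,move L,goto B. Now: state=B, head=-1, tape[-2..1]=0010 (head:  ^)
Step 2: in state B at pos -1, read 0 -> (B,0)->write 0,move L,goto H. Now: state=H, head=-2, tape[-3..1]=00010 (head:  ^)
Cells containing 1 after step 2: {0} -> 1 cell(s)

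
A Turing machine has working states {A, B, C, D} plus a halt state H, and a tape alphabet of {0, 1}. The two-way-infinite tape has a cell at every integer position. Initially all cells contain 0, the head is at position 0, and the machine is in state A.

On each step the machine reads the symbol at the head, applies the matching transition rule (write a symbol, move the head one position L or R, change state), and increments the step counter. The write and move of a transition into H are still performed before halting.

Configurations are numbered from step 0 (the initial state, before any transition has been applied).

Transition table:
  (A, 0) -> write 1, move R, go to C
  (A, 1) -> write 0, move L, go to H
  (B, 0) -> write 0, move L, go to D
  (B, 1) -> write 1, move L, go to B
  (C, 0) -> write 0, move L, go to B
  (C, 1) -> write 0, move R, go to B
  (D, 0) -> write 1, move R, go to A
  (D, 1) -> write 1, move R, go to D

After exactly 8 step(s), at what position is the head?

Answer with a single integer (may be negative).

Answer: 0

Derivation:
Step 1: in state A at pos 0, read 0 -> (A,0)->write 1,move R,goto C. Now: state=C, head=1, tape[-1..2]=0100 (head:   ^)
Step 2: in state C at pos 1, read 0 -> (C,0)->write 0,move L,goto B. Now: state=B, head=0, tape[-1..2]=0100 (head:  ^)
Step 3: in state B at pos 0, read 1 -> (B,1)->write 1,move L,goto B. Now: state=B, head=-1, tape[-2..2]=00100 (head:  ^)
Step 4: in state B at pos -1, read 0 -> (B,0)->write 0,move L,goto D. Now: state=D, head=-2, tape[-3..2]=000100 (head:  ^)
Step 5: in state D at pos -2, read 0 -> (D,0)->write 1,move R,goto A. Now: state=A, head=-1, tape[-3..2]=010100 (head:   ^)
Step 6: in state A at pos -1, read 0 -> (A,0)->write 1,move R,goto C. Now: state=C, head=0, tape[-3..2]=011100 (head:    ^)
Step 7: in state C at pos 0, read 1 -> (C,1)->write 0,move R,goto B. Now: state=B, head=1, tape[-3..2]=011000 (head:     ^)
Step 8: in state B at pos 1, read 0 -> (B,0)->write 0,move L,goto D. Now: state=D, head=0, tape[-3..2]=011000 (head:    ^)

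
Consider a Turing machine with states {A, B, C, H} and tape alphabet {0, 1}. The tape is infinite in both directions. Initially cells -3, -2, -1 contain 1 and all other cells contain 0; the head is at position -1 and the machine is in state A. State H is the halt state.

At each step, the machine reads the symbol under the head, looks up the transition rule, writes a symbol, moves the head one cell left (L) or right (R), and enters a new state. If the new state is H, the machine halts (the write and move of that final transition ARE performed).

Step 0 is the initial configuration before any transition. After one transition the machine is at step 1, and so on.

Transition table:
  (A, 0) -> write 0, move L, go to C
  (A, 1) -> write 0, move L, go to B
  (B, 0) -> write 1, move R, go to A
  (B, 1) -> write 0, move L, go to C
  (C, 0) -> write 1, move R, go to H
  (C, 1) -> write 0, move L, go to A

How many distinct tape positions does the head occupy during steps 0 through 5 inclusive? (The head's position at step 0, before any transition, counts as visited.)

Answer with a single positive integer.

Step 1: in state A at pos -1, read 1 -> (A,1)->write 0,move L,goto B. Now: state=B, head=-2, tape[-4..0]=01100 (head:   ^)
Step 2: in state B at pos -2, read 1 -> (B,1)->write 0,move L,goto C. Now: state=C, head=-3, tape[-4..0]=01000 (head:  ^)
Step 3: in state C at pos -3, read 1 -> (C,1)->write 0,move L,goto A. Now: state=A, head=-4, tape[-5..0]=000000 (head:  ^)
Step 4: in state A at pos -4, read 0 -> (A,0)->write 0,move L,goto C. Now: state=C, head=-5, tape[-6..0]=0000000 (head:  ^)
Step 5: in state C at pos -5, read 0 -> (C,0)->write 1,move R,goto H. Now: state=H, head=-4, tape[-6..0]=0100000 (head:   ^)
Head positions at steps 0..5: starting at -1, distinct positions visited = {-5, -4, -3, -2, -1} -> 5 position(s)

Answer: 5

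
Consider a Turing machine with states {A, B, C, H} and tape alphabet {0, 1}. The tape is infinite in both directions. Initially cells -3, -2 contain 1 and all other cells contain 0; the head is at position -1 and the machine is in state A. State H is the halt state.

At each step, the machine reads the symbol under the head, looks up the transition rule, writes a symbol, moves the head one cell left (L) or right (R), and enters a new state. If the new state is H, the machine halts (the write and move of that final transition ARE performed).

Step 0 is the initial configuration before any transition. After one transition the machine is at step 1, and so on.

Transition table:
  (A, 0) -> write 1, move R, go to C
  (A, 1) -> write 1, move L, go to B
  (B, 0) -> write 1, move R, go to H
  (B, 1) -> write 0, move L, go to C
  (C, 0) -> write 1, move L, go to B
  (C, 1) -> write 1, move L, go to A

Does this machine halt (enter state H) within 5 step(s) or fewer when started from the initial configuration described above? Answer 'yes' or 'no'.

Step 1: in state A at pos -1, read 0 -> (A,0)->write 1,move R,goto C. Now: state=C, head=0, tape[-4..1]=011100 (head:     ^)
Step 2: in state C at pos 0, read 0 -> (C,0)->write 1,move L,goto B. Now: state=B, head=-1, tape[-4..1]=011110 (head:    ^)
Step 3: in state B at pos -1, read 1 -> (B,1)->write 0,move L,goto C. Now: state=C, head=-2, tape[-4..1]=011010 (head:   ^)
Step 4: in state C at pos -2, read 1 -> (C,1)->write 1,move L,goto A. Now: state=A, head=-3, tape[-4..1]=011010 (head:  ^)
Step 5: in state A at pos -3, read 1 -> (A,1)->write 1,move L,goto B. Now: state=B, head=-4, tape[-5..1]=0011010 (head:  ^)
After 5 step(s): state = B (not H) -> not halted within 5 -> no

Answer: no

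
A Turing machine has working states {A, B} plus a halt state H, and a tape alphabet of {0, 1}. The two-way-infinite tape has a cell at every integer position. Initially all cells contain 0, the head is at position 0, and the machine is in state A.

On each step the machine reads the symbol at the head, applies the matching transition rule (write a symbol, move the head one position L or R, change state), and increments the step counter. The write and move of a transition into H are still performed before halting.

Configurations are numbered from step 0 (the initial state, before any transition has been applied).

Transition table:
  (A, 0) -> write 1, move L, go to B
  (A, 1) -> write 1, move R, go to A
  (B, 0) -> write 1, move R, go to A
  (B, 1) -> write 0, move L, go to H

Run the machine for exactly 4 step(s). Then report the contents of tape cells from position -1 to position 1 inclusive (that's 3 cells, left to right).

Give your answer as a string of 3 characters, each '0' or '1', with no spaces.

Step 1: in state A at pos 0, read 0 -> (A,0)->write 1,move L,goto B. Now: state=B, head=-1, tape[-2..1]=0010 (head:  ^)
Step 2: in state B at pos -1, read 0 -> (B,0)->write 1,move R,goto A. Now: state=A, head=0, tape[-2..1]=0110 (head:   ^)
Step 3: in state A at pos 0, read 1 -> (A,1)->write 1,move R,goto A. Now: state=A, head=1, tape[-2..2]=01100 (head:    ^)
Step 4: in state A at pos 1, read 0 -> (A,0)->write 1,move L,goto B. Now: state=B, head=0, tape[-2..2]=01110 (head:   ^)

Answer: 111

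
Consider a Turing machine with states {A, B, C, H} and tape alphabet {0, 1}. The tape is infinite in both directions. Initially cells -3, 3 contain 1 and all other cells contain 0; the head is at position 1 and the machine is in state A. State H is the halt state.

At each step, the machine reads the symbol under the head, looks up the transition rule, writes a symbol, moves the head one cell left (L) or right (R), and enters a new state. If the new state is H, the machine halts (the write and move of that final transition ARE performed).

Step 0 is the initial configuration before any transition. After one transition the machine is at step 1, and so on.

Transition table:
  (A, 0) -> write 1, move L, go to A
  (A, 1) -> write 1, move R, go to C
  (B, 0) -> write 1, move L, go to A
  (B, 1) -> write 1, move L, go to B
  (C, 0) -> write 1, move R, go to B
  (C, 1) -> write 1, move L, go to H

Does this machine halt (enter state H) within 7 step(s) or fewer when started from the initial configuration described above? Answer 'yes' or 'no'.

Answer: yes

Derivation:
Step 1: in state A at pos 1, read 0 -> (A,0)->write 1,move L,goto A. Now: state=A, head=0, tape[-4..4]=010001010 (head:     ^)
Step 2: in state A at pos 0, read 0 -> (A,0)->write 1,move L,goto A. Now: state=A, head=-1, tape[-4..4]=010011010 (head:    ^)
Step 3: in state A at pos -1, read 0 -> (A,0)->write 1,move L,goto A. Now: state=A, head=-2, tape[-4..4]=010111010 (head:   ^)
Step 4: in state A at pos -2, read 0 -> (A,0)->write 1,move L,goto A. Now: state=A, head=-3, tape[-4..4]=011111010 (head:  ^)
Step 5: in state A at pos -3, read 1 -> (A,1)->write 1,move R,goto C. Now: state=C, head=-2, tape[-4..4]=011111010 (head:   ^)
Step 6: in state C at pos -2, read 1 -> (C,1)->write 1,move L,goto H. Now: state=H, head=-3, tape[-4..4]=011111010 (head:  ^)
State H reached at step 6; 6 <= 7 -> yes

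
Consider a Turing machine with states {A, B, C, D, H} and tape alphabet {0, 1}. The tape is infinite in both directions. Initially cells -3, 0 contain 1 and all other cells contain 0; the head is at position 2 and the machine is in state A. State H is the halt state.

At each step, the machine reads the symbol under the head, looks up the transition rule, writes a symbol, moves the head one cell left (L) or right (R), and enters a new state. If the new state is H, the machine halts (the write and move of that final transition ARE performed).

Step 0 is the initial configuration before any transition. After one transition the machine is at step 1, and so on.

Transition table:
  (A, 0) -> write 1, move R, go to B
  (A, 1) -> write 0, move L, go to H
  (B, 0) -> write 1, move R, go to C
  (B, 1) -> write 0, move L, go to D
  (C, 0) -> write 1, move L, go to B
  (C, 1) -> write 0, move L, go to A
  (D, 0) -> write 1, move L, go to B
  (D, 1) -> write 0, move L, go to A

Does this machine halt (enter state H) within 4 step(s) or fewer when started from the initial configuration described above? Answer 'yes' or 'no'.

Step 1: in state A at pos 2, read 0 -> (A,0)->write 1,move R,goto B. Now: state=B, head=3, tape[-4..4]=010010100 (head:        ^)
Step 2: in state B at pos 3, read 0 -> (B,0)->write 1,move R,goto C. Now: state=C, head=4, tape[-4..5]=0100101100 (head:         ^)
Step 3: in state C at pos 4, read 0 -> (C,0)->write 1,move L,goto B. Now: state=B, head=3, tape[-4..5]=0100101110 (head:        ^)
Step 4: in state B at pos 3, read 1 -> (B,1)->write 0,move L,goto D. Now: state=D, head=2, tape[-4..5]=0100101010 (head:       ^)
After 4 step(s): state = D (not H) -> not halted within 4 -> no

Answer: no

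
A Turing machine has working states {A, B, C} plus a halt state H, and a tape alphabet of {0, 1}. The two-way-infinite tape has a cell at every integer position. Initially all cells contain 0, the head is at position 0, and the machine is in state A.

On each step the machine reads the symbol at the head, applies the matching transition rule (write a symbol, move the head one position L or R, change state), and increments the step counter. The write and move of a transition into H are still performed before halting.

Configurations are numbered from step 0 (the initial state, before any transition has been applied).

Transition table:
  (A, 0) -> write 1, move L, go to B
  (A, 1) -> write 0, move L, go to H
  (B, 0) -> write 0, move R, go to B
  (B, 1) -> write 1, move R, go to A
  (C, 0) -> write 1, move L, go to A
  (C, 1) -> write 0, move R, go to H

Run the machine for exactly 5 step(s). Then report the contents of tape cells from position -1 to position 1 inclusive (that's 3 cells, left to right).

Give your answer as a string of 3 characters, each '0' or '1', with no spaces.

Answer: 011

Derivation:
Step 1: in state A at pos 0, read 0 -> (A,0)->write 1,move L,goto B. Now: state=B, head=-1, tape[-2..1]=0010 (head:  ^)
Step 2: in state B at pos -1, read 0 -> (B,0)->write 0,move R,goto B. Now: state=B, head=0, tape[-2..1]=0010 (head:   ^)
Step 3: in state B at pos 0, read 1 -> (B,1)->write 1,move R,goto A. Now: state=A, head=1, tape[-2..2]=00100 (head:    ^)
Step 4: in state A at pos 1, read 0 -> (A,0)->write 1,move L,goto B. Now: state=B, head=0, tape[-2..2]=00110 (head:   ^)
Step 5: in state B at pos 0, read 1 -> (B,1)->write 1,move R,goto A. Now: state=A, head=1, tape[-2..2]=00110 (head:    ^)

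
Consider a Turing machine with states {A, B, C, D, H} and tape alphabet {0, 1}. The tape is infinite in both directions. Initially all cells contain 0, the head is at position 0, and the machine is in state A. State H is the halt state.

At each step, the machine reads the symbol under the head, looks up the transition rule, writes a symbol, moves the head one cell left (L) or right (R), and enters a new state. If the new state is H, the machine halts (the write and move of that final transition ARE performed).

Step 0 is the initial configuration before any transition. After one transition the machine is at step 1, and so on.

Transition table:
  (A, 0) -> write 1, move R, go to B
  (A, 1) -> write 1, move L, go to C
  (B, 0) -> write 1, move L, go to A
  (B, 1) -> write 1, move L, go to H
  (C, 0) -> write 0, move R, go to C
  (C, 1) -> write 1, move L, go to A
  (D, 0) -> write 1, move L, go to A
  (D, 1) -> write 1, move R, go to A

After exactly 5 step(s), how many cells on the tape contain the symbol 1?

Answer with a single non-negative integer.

Step 1: in state A at pos 0, read 0 -> (A,0)->write 1,move R,goto B. Now: state=B, head=1, tape[-1..2]=0100 (head:   ^)
Step 2: in state B at pos 1, read 0 -> (B,0)->write 1,move L,goto A. Now: state=A, head=0, tape[-1..2]=0110 (head:  ^)
Step 3: in state A at pos 0, read 1 -> (A,1)->write 1,move L,goto C. Now: state=C, head=-1, tape[-2..2]=00110 (head:  ^)
Step 4: in state C at pos -1, read 0 -> (C,0)->write 0,move R,goto C. Now: state=C, head=0, tape[-2..2]=00110 (head:   ^)
Step 5: in state C at pos 0, read 1 -> (C,1)->write 1,move L,goto A. Now: state=A, head=-1, tape[-2..2]=00110 (head:  ^)
Cells containing 1 after step 5: {0, 1} -> 2 cell(s)

Answer: 2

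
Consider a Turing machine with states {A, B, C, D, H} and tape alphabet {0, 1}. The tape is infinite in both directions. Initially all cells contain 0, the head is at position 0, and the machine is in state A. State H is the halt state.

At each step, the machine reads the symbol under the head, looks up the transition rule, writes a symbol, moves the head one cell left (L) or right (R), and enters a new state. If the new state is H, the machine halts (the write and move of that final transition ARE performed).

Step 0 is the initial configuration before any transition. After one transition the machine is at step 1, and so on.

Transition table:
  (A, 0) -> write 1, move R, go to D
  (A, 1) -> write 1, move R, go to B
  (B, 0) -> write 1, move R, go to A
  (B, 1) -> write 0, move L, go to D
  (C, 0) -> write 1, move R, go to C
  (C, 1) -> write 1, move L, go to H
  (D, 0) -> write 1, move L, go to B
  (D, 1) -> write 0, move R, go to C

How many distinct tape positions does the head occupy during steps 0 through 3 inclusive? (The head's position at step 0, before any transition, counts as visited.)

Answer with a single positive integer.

Answer: 3

Derivation:
Step 1: in state A at pos 0, read 0 -> (A,0)->write 1,move R,goto D. Now: state=D, head=1, tape[-1..2]=0100 (head:   ^)
Step 2: in state D at pos 1, read 0 -> (D,0)->write 1,move L,goto B. Now: state=B, head=0, tape[-1..2]=0110 (head:  ^)
Step 3: in state B at pos 0, read 1 -> (B,1)->write 0,move L,goto D. Now: state=D, head=-1, tape[-2..2]=00010 (head:  ^)
Head positions at steps 0..3: starting at 0, distinct positions visited = {-1, 0, 1} -> 3 position(s)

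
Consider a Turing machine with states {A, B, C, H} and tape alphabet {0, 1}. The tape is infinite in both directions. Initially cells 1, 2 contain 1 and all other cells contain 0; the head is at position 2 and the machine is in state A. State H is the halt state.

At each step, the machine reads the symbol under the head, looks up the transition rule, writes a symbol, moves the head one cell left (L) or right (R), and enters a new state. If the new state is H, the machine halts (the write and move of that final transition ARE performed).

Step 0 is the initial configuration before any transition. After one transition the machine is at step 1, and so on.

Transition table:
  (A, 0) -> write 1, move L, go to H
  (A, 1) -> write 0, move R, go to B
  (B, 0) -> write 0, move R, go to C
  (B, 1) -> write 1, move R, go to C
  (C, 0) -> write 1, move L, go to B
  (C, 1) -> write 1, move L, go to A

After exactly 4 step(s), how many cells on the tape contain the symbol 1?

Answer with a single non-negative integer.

Answer: 2

Derivation:
Step 1: in state A at pos 2, read 1 -> (A,1)->write 0,move R,goto B. Now: state=B, head=3, tape[0..4]=01000 (head:    ^)
Step 2: in state B at pos 3, read 0 -> (B,0)->write 0,move R,goto C. Now: state=C, head=4, tape[0..5]=010000 (head:     ^)
Step 3: in state C at pos 4, read 0 -> (C,0)->write 1,move L,goto B. Now: state=B, head=3, tape[0..5]=010010 (head:    ^)
Step 4: in state B at pos 3, read 0 -> (B,0)->write 0,move R,goto C. Now: state=C, head=4, tape[0..5]=010010 (head:     ^)
Cells containing 1 after step 4: {1, 4} -> 2 cell(s)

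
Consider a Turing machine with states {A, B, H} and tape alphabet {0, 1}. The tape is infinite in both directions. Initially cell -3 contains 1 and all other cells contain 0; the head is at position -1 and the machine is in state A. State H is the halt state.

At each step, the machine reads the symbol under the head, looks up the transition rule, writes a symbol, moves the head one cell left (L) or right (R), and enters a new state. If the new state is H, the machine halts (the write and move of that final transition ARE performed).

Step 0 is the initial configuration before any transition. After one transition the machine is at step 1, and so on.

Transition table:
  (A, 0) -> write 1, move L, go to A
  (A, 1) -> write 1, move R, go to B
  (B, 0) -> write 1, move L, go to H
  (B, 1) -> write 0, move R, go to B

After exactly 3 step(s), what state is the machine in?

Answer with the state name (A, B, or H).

Answer: B

Derivation:
Step 1: in state A at pos -1, read 0 -> (A,0)->write 1,move L,goto A. Now: state=A, head=-2, tape[-4..0]=01010 (head:   ^)
Step 2: in state A at pos -2, read 0 -> (A,0)->write 1,move L,goto A. Now: state=A, head=-3, tape[-4..0]=01110 (head:  ^)
Step 3: in state A at pos -3, read 1 -> (A,1)->write 1,move R,goto B. Now: state=B, head=-2, tape[-4..0]=01110 (head:   ^)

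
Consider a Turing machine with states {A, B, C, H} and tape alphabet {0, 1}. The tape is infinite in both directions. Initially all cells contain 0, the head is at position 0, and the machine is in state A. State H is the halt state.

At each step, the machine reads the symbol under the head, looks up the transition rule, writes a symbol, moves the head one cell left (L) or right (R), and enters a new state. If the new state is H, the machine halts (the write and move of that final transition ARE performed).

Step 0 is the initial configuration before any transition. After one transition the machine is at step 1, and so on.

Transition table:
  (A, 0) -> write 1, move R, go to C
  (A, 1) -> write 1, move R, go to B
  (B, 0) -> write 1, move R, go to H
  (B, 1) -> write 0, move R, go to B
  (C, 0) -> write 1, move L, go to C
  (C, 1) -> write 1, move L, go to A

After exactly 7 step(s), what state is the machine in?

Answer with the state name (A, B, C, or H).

Answer: B

Derivation:
Step 1: in state A at pos 0, read 0 -> (A,0)->write 1,move R,goto C. Now: state=C, head=1, tape[-1..2]=0100 (head:   ^)
Step 2: in state C at pos 1, read 0 -> (C,0)->write 1,move L,goto C. Now: state=C, head=0, tape[-1..2]=0110 (head:  ^)
Step 3: in state C at pos 0, read 1 -> (C,1)->write 1,move L,goto A. Now: state=A, head=-1, tape[-2..2]=00110 (head:  ^)
Step 4: in state A at pos -1, read 0 -> (A,0)->write 1,move R,goto C. Now: state=C, head=0, tape[-2..2]=01110 (head:   ^)
Step 5: in state C at pos 0, read 1 -> (C,1)->write 1,move L,goto A. Now: state=A, head=-1, tape[-2..2]=01110 (head:  ^)
Step 6: in state A at pos -1, read 1 -> (A,1)->write 1,move R,goto B. Now: state=B, head=0, tape[-2..2]=01110 (head:   ^)
Step 7: in state B at pos 0, read 1 -> (B,1)->write 0,move R,goto B. Now: state=B, head=1, tape[-2..2]=01010 (head:    ^)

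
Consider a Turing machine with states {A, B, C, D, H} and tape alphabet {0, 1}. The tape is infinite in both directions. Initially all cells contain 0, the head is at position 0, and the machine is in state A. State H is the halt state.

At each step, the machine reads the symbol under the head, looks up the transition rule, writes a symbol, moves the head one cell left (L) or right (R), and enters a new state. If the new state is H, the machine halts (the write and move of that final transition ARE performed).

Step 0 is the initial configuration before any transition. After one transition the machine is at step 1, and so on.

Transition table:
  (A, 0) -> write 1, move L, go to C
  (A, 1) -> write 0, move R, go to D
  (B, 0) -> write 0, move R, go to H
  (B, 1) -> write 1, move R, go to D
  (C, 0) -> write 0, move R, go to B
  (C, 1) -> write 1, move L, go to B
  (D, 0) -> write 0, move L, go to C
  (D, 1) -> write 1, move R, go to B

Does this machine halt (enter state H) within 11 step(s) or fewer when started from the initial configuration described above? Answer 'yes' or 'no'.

Step 1: in state A at pos 0, read 0 -> (A,0)->write 1,move L,goto C. Now: state=C, head=-1, tape[-2..1]=0010 (head:  ^)
Step 2: in state C at pos -1, read 0 -> (C,0)->write 0,move R,goto B. Now: state=B, head=0, tape[-2..1]=0010 (head:   ^)
Step 3: in state B at pos 0, read 1 -> (B,1)->write 1,move R,goto D. Now: state=D, head=1, tape[-2..2]=00100 (head:    ^)
Step 4: in state D at pos 1, read 0 -> (D,0)->write 0,move L,goto C. Now: state=C, head=0, tape[-2..2]=00100 (head:   ^)
Step 5: in state C at pos 0, read 1 -> (C,1)->write 1,move L,goto B. Now: state=B, head=-1, tape[-2..2]=00100 (head:  ^)
Step 6: in state B at pos -1, read 0 -> (B,0)->write 0,move R,goto H. Now: state=H, head=0, tape[-2..2]=00100 (head:   ^)
State H reached at step 6; 6 <= 11 -> yes

Answer: yes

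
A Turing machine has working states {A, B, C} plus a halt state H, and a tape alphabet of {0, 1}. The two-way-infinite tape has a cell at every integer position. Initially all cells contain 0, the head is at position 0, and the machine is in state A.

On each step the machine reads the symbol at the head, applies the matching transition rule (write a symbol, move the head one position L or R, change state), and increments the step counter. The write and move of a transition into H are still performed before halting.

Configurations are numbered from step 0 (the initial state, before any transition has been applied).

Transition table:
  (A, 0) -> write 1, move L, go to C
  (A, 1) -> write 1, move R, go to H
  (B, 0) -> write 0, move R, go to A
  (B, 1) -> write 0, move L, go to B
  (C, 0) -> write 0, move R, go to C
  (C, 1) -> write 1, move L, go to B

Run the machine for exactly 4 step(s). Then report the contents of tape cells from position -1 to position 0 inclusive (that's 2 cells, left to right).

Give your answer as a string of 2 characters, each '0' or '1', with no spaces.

Answer: 01

Derivation:
Step 1: in state A at pos 0, read 0 -> (A,0)->write 1,move L,goto C. Now: state=C, head=-1, tape[-2..1]=0010 (head:  ^)
Step 2: in state C at pos -1, read 0 -> (C,0)->write 0,move R,goto C. Now: state=C, head=0, tape[-2..1]=0010 (head:   ^)
Step 3: in state C at pos 0, read 1 -> (C,1)->write 1,move L,goto B. Now: state=B, head=-1, tape[-2..1]=0010 (head:  ^)
Step 4: in state B at pos -1, read 0 -> (B,0)->write 0,move R,goto A. Now: state=A, head=0, tape[-2..1]=0010 (head:   ^)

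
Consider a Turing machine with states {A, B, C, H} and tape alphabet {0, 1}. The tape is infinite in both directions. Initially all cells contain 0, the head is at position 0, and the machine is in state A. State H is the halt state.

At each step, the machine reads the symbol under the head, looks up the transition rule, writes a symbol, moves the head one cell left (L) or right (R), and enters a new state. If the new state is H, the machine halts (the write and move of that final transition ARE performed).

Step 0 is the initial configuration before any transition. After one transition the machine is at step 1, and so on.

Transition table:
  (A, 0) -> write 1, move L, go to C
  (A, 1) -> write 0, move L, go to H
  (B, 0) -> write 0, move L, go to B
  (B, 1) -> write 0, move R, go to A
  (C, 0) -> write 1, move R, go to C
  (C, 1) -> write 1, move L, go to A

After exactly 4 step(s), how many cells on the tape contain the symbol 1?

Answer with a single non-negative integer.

Answer: 1

Derivation:
Step 1: in state A at pos 0, read 0 -> (A,0)->write 1,move L,goto C. Now: state=C, head=-1, tape[-2..1]=0010 (head:  ^)
Step 2: in state C at pos -1, read 0 -> (C,0)->write 1,move R,goto C. Now: state=C, head=0, tape[-2..1]=0110 (head:   ^)
Step 3: in state C at pos 0, read 1 -> (C,1)->write 1,move L,goto A. Now: state=A, head=-1, tape[-2..1]=0110 (head:  ^)
Step 4: in state A at pos -1, read 1 -> (A,1)->write 0,move L,goto H. Now: state=H, head=-2, tape[-3..1]=00010 (head:  ^)
Cells containing 1 after step 4: {0} -> 1 cell(s)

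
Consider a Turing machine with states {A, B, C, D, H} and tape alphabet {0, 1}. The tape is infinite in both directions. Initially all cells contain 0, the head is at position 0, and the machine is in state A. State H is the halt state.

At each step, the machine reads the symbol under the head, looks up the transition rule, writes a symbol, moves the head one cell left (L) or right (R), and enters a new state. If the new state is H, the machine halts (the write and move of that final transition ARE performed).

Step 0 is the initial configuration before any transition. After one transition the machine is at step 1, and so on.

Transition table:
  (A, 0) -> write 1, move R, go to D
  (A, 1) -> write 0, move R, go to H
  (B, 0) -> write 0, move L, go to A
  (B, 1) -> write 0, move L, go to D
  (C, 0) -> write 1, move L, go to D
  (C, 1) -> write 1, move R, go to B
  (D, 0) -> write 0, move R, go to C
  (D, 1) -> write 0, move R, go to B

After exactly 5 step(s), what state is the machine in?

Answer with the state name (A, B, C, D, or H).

Step 1: in state A at pos 0, read 0 -> (A,0)->write 1,move R,goto D. Now: state=D, head=1, tape[-1..2]=0100 (head:   ^)
Step 2: in state D at pos 1, read 0 -> (D,0)->write 0,move R,goto C. Now: state=C, head=2, tape[-1..3]=01000 (head:    ^)
Step 3: in state C at pos 2, read 0 -> (C,0)->write 1,move L,goto D. Now: state=D, head=1, tape[-1..3]=01010 (head:   ^)
Step 4: in state D at pos 1, read 0 -> (D,0)->write 0,move R,goto C. Now: state=C, head=2, tape[-1..3]=01010 (head:    ^)
Step 5: in state C at pos 2, read 1 -> (C,1)->write 1,move R,goto B. Now: state=B, head=3, tape[-1..4]=010100 (head:     ^)

Answer: B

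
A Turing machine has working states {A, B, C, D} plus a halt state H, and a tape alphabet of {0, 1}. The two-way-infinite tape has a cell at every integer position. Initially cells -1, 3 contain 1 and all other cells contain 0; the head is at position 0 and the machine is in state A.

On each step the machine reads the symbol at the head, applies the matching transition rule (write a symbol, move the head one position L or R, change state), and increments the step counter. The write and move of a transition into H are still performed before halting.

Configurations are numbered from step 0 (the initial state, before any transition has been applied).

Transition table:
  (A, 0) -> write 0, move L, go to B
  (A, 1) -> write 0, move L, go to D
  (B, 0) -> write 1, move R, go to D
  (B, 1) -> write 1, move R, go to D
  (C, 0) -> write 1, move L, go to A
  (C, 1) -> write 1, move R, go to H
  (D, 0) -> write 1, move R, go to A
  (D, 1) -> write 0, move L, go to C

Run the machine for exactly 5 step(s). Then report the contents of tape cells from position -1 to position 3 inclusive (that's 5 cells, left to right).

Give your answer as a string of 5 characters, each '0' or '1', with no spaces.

Step 1: in state A at pos 0, read 0 -> (A,0)->write 0,move L,goto B. Now: state=B, head=-1, tape[-2..4]=0100010 (head:  ^)
Step 2: in state B at pos -1, read 1 -> (B,1)->write 1,move R,goto D. Now: state=D, head=0, tape[-2..4]=0100010 (head:   ^)
Step 3: in state D at pos 0, read 0 -> (D,0)->write 1,move R,goto A. Now: state=A, head=1, tape[-2..4]=0110010 (head:    ^)
Step 4: in state A at pos 1, read 0 -> (A,0)->write 0,move L,goto B. Now: state=B, head=0, tape[-2..4]=0110010 (head:   ^)
Step 5: in state B at pos 0, read 1 -> (B,1)->write 1,move R,goto D. Now: state=D, head=1, tape[-2..4]=0110010 (head:    ^)

Answer: 11001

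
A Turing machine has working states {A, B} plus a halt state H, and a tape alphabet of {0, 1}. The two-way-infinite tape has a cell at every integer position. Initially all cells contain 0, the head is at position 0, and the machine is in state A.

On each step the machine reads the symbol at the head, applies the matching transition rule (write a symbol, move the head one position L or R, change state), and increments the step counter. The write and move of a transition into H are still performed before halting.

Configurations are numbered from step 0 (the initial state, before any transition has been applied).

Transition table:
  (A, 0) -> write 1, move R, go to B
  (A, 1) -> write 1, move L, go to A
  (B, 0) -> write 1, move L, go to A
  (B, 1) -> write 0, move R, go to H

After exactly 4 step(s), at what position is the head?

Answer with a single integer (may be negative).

Step 1: in state A at pos 0, read 0 -> (A,0)->write 1,move R,goto B. Now: state=B, head=1, tape[-1..2]=0100 (head:   ^)
Step 2: in state B at pos 1, read 0 -> (B,0)->write 1,move L,goto A. Now: state=A, head=0, tape[-1..2]=0110 (head:  ^)
Step 3: in state A at pos 0, read 1 -> (A,1)->write 1,move L,goto A. Now: state=A, head=-1, tape[-2..2]=00110 (head:  ^)
Step 4: in state A at pos -1, read 0 -> (A,0)->write 1,move R,goto B. Now: state=B, head=0, tape[-2..2]=01110 (head:   ^)

Answer: 0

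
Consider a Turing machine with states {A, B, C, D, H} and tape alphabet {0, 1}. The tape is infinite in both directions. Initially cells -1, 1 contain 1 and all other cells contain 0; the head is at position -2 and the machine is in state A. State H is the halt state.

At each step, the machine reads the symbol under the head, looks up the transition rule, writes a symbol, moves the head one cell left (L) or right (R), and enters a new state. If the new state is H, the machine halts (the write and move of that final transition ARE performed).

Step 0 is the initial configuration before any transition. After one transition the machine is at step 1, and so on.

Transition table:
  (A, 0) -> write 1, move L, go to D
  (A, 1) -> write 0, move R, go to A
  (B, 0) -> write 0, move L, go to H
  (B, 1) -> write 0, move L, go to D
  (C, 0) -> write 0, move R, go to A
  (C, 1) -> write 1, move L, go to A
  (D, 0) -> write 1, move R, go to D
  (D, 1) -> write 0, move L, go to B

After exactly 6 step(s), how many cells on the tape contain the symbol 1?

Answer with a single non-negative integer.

Answer: 4

Derivation:
Step 1: in state A at pos -2, read 0 -> (A,0)->write 1,move L,goto D. Now: state=D, head=-3, tape[-4..2]=0011010 (head:  ^)
Step 2: in state D at pos -3, read 0 -> (D,0)->write 1,move R,goto D. Now: state=D, head=-2, tape[-4..2]=0111010 (head:   ^)
Step 3: in state D at pos -2, read 1 -> (D,1)->write 0,move L,goto B. Now: state=B, head=-3, tape[-4..2]=0101010 (head:  ^)
Step 4: in state B at pos -3, read 1 -> (B,1)->write 0,move L,goto D. Now: state=D, head=-4, tape[-5..2]=00001010 (head:  ^)
Step 5: in state D at pos -4, read 0 -> (D,0)->write 1,move R,goto D. Now: state=D, head=-3, tape[-5..2]=01001010 (head:   ^)
Step 6: in state D at pos -3, read 0 -> (D,0)->write 1,move R,goto D. Now: state=D, head=-2, tape[-5..2]=01101010 (head:    ^)
Cells containing 1 after step 6: {-4, -3, -1, 1} -> 4 cell(s)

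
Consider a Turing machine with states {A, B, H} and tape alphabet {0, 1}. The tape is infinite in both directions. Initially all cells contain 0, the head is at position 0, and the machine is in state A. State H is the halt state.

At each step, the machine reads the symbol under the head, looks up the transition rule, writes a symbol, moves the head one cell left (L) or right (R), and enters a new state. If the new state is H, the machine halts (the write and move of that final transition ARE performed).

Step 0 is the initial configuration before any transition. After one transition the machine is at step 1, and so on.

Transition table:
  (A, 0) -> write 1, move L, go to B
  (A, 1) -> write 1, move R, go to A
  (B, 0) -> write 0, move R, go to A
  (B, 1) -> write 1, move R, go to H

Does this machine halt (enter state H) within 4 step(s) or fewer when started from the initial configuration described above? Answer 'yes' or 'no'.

Step 1: in state A at pos 0, read 0 -> (A,0)->write 1,move L,goto B. Now: state=B, head=-1, tape[-2..1]=0010 (head:  ^)
Step 2: in state B at pos -1, read 0 -> (B,0)->write 0,move R,goto A. Now: state=A, head=0, tape[-2..1]=0010 (head:   ^)
Step 3: in state A at pos 0, read 1 -> (A,1)->write 1,move R,goto A. Now: state=A, head=1, tape[-2..2]=00100 (head:    ^)
Step 4: in state A at pos 1, read 0 -> (A,0)->write 1,move L,goto B. Now: state=B, head=0, tape[-2..2]=00110 (head:   ^)
After 4 step(s): state = B (not H) -> not halted within 4 -> no

Answer: no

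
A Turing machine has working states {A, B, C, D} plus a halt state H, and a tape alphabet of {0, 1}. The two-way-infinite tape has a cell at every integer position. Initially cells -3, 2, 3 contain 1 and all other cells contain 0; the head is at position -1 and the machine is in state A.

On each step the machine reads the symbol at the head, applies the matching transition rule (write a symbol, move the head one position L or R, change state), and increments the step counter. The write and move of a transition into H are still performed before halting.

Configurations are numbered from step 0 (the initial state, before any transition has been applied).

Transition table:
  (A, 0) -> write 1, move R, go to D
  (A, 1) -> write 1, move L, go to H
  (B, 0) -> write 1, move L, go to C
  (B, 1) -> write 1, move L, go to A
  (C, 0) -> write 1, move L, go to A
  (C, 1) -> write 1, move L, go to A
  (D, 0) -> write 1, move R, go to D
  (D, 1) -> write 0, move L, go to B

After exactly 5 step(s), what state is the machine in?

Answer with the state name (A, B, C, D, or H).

Answer: A

Derivation:
Step 1: in state A at pos -1, read 0 -> (A,0)->write 1,move R,goto D. Now: state=D, head=0, tape[-4..4]=010100110 (head:     ^)
Step 2: in state D at pos 0, read 0 -> (D,0)->write 1,move R,goto D. Now: state=D, head=1, tape[-4..4]=010110110 (head:      ^)
Step 3: in state D at pos 1, read 0 -> (D,0)->write 1,move R,goto D. Now: state=D, head=2, tape[-4..4]=010111110 (head:       ^)
Step 4: in state D at pos 2, read 1 -> (D,1)->write 0,move L,goto B. Now: state=B, head=1, tape[-4..4]=010111010 (head:      ^)
Step 5: in state B at pos 1, read 1 -> (B,1)->write 1,move L,goto A. Now: state=A, head=0, tape[-4..4]=010111010 (head:     ^)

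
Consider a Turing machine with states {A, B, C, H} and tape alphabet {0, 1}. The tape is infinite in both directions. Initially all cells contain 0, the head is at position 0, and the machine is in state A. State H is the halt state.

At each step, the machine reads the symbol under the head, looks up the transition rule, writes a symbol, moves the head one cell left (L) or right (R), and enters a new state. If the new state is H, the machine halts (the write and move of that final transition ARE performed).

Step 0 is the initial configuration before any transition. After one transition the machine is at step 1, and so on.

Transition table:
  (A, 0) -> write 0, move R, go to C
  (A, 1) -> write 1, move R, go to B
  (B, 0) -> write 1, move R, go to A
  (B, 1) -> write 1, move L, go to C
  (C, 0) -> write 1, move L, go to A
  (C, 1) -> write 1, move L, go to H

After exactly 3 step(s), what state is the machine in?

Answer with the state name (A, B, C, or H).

Step 1: in state A at pos 0, read 0 -> (A,0)->write 0,move R,goto C. Now: state=C, head=1, tape[-1..2]=0000 (head:   ^)
Step 2: in state C at pos 1, read 0 -> (C,0)->write 1,move L,goto A. Now: state=A, head=0, tape[-1..2]=0010 (head:  ^)
Step 3: in state A at pos 0, read 0 -> (A,0)->write 0,move R,goto C. Now: state=C, head=1, tape[-1..2]=0010 (head:   ^)

Answer: C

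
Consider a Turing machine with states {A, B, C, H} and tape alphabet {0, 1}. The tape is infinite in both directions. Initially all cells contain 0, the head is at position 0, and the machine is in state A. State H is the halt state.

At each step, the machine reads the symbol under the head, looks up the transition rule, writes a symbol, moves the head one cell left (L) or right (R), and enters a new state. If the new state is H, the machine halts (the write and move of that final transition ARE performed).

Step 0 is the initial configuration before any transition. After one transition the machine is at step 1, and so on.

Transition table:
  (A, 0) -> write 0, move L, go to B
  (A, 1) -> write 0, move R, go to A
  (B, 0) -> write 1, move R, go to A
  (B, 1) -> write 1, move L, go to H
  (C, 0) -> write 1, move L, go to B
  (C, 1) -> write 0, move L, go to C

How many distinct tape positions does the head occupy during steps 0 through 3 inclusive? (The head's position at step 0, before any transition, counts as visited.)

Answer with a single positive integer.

Answer: 2

Derivation:
Step 1: in state A at pos 0, read 0 -> (A,0)->write 0,move L,goto B. Now: state=B, head=-1, tape[-2..1]=0000 (head:  ^)
Step 2: in state B at pos -1, read 0 -> (B,0)->write 1,move R,goto A. Now: state=A, head=0, tape[-2..1]=0100 (head:   ^)
Step 3: in state A at pos 0, read 0 -> (A,0)->write 0,move L,goto B. Now: state=B, head=-1, tape[-2..1]=0100 (head:  ^)
Head positions at steps 0..3: starting at 0, distinct positions visited = {-1, 0} -> 2 position(s)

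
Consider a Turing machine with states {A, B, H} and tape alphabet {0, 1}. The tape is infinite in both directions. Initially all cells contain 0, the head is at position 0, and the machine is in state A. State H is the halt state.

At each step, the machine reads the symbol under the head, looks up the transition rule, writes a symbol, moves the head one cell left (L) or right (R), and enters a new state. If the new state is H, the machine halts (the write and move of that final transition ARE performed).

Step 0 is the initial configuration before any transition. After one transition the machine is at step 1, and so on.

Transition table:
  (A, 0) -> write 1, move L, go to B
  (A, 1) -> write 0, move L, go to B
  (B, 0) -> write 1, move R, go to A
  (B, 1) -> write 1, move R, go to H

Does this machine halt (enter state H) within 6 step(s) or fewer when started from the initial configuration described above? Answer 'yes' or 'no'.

Step 1: in state A at pos 0, read 0 -> (A,0)->write 1,move L,goto B. Now: state=B, head=-1, tape[-2..1]=0010 (head:  ^)
Step 2: in state B at pos -1, read 0 -> (B,0)->write 1,move R,goto A. Now: state=A, head=0, tape[-2..1]=0110 (head:   ^)
Step 3: in state A at pos 0, read 1 -> (A,1)->write 0,move L,goto B. Now: state=B, head=-1, tape[-2..1]=0100 (head:  ^)
Step 4: in state B at pos -1, read 1 -> (B,1)->write 1,move R,goto H. Now: state=H, head=0, tape[-2..1]=0100 (head:   ^)
State H reached at step 4; 4 <= 6 -> yes

Answer: yes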